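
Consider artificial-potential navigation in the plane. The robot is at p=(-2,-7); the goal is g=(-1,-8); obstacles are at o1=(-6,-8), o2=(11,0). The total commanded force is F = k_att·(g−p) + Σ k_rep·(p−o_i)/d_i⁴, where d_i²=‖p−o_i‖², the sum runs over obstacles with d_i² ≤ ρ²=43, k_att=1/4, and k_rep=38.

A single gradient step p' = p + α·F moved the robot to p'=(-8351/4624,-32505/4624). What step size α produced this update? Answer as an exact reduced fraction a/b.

α = 1/4

F_att = 1/4·(g−p) = 1/4·(1,-1) = (0.2500,-0.2500)
o1: d²=17 ≤ ρ²=43; F_rep = 38·(4,1)/17² = (0.5260,0.1315)
o2: d²=218 > ρ²=43 → inactive
F = F_att + ΣF_rep = (0.7760,-0.1185)
Δp = p'−p = (0.1940,-0.0296); α = Δx/Fx = (897/4624) / (897/1156) = 1/4
check: Δy/Fy = (-137/4624) / (-137/1156) = 1/4 ✓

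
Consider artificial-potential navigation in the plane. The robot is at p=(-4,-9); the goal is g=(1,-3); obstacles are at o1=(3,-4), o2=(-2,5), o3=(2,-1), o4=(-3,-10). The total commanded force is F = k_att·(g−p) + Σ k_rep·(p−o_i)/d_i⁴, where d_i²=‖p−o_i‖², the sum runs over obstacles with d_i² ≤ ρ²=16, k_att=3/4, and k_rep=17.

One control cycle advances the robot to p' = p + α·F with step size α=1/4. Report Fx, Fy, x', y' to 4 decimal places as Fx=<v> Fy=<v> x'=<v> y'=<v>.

F_att = 3/4·(g−p) = 3/4·(5,6) = (3.7500,4.5000)
o1: d²=74 > ρ²=16 → inactive
o2: d²=200 > ρ²=16 → inactive
o3: d²=100 > ρ²=16 → inactive
o4: d²=2 ≤ ρ²=16; F_rep = 17·(-1,1)/2² = (-4.2500,4.2500)
F = F_att + ΣF_rep = (-0.5000,8.7500)
p' = p + 1/4·F = (-4.1250,-6.8125)

Fx=-0.5000 Fy=8.7500 x'=-4.1250 y'=-6.8125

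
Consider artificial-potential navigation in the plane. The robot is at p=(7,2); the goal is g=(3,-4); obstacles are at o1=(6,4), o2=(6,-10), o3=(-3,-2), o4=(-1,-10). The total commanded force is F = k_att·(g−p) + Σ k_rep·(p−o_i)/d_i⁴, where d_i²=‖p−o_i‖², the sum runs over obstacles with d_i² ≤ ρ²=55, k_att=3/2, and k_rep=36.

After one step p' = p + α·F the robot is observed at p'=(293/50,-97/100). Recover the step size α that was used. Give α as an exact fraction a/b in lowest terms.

F_att = 3/2·(g−p) = 3/2·(-4,-6) = (-6.0000,-9.0000)
o1: d²=5 ≤ ρ²=55; F_rep = 36·(1,-2)/5² = (1.4400,-2.8800)
o2: d²=145 > ρ²=55 → inactive
o3: d²=116 > ρ²=55 → inactive
o4: d²=208 > ρ²=55 → inactive
F = F_att + ΣF_rep = (-4.5600,-11.8800)
Δp = p'−p = (-1.1400,-2.9700); α = Δx/Fx = (-57/50) / (-114/25) = 1/4
check: Δy/Fy = (-297/100) / (-297/25) = 1/4 ✓

α = 1/4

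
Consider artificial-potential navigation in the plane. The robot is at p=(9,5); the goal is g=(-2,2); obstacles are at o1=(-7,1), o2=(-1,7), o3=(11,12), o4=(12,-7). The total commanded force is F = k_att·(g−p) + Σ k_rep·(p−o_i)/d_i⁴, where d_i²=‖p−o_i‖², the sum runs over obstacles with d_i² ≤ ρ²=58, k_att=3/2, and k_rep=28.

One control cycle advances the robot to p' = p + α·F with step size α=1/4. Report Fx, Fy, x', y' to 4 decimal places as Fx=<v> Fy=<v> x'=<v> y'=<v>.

F_att = 3/2·(g−p) = 3/2·(-11,-3) = (-16.5000,-4.5000)
o1: d²=272 > ρ²=58 → inactive
o2: d²=104 > ρ²=58 → inactive
o3: d²=53 ≤ ρ²=58; F_rep = 28·(-2,-7)/53² = (-0.0199,-0.0698)
o4: d²=153 > ρ²=58 → inactive
F = F_att + ΣF_rep = (-16.5199,-4.5698)
p' = p + 1/4·F = (4.8700,3.8576)

Fx=-16.5199 Fy=-4.5698 x'=4.8700 y'=3.8576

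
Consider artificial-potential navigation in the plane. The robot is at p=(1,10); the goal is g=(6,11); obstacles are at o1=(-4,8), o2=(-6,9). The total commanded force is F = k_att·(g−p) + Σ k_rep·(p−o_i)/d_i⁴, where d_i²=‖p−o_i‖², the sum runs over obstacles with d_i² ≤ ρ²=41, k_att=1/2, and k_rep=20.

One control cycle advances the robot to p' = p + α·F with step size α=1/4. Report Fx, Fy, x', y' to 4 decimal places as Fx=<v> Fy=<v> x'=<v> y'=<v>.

F_att = 1/2·(g−p) = 1/2·(5,1) = (2.5000,0.5000)
o1: d²=29 ≤ ρ²=41; F_rep = 20·(5,2)/29² = (0.1189,0.0476)
o2: d²=50 > ρ²=41 → inactive
F = F_att + ΣF_rep = (2.6189,0.5476)
p' = p + 1/4·F = (1.6547,10.1369)

Fx=2.6189 Fy=0.5476 x'=1.6547 y'=10.1369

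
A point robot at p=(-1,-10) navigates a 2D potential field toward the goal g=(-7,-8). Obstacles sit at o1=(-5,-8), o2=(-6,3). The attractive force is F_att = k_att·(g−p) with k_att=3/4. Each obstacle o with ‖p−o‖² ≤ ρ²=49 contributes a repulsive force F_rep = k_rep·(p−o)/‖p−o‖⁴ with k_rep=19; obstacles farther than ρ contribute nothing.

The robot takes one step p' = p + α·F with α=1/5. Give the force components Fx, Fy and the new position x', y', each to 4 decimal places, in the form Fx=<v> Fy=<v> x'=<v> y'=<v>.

F_att = 3/4·(g−p) = 3/4·(-6,2) = (-4.5000,1.5000)
o1: d²=20 ≤ ρ²=49; F_rep = 19·(4,-2)/20² = (0.1900,-0.0950)
o2: d²=194 > ρ²=49 → inactive
F = F_att + ΣF_rep = (-4.3100,1.4050)
p' = p + 1/5·F = (-1.8620,-9.7190)

Fx=-4.3100 Fy=1.4050 x'=-1.8620 y'=-9.7190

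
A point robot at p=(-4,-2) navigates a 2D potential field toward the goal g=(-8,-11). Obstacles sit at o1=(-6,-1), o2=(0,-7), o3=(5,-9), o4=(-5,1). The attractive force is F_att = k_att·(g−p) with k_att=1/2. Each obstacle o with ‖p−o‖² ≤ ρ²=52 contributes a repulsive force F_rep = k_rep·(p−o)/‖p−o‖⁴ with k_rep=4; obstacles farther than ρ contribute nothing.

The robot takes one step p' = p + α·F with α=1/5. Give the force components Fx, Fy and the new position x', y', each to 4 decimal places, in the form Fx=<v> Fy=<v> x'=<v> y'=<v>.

F_att = 1/2·(g−p) = 1/2·(-4,-9) = (-2.0000,-4.5000)
o1: d²=5 ≤ ρ²=52; F_rep = 4·(2,-1)/5² = (0.3200,-0.1600)
o2: d²=41 ≤ ρ²=52; F_rep = 4·(-4,5)/41² = (-0.0095,0.0119)
o3: d²=130 > ρ²=52 → inactive
o4: d²=10 ≤ ρ²=52; F_rep = 4·(1,-3)/10² = (0.0400,-0.1200)
F = F_att + ΣF_rep = (-1.6495,-4.7681)
p' = p + 1/5·F = (-4.3299,-2.9536)

Fx=-1.6495 Fy=-4.7681 x'=-4.3299 y'=-2.9536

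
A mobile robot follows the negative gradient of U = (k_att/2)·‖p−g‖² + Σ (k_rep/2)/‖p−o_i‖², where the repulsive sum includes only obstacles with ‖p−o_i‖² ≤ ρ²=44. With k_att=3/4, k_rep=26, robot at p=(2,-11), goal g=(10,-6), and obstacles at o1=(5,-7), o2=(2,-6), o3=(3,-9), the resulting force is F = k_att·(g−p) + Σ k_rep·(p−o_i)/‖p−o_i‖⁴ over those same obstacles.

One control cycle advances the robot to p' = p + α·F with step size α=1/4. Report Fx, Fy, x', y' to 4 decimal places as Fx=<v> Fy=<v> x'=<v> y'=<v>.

Fx=4.8352 Fy=1.2956 x'=3.2088 y'=-10.6761

F_att = 3/4·(g−p) = 3/4·(8,5) = (6.0000,3.7500)
o1: d²=25 ≤ ρ²=44; F_rep = 26·(-3,-4)/25² = (-0.1248,-0.1664)
o2: d²=25 ≤ ρ²=44; F_rep = 26·(0,-5)/25² = (0.0000,-0.2080)
o3: d²=5 ≤ ρ²=44; F_rep = 26·(-1,-2)/5² = (-1.0400,-2.0800)
F = F_att + ΣF_rep = (4.8352,1.2956)
p' = p + 1/4·F = (3.2088,-10.6761)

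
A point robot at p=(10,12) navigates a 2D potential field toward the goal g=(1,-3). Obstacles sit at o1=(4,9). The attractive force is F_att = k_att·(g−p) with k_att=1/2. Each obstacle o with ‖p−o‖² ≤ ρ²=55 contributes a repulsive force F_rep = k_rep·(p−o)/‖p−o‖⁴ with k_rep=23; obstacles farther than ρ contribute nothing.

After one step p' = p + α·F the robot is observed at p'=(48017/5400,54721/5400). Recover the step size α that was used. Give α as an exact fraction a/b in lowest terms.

α = 1/4

F_att = 1/2·(g−p) = 1/2·(-9,-15) = (-4.5000,-7.5000)
o1: d²=45 ≤ ρ²=55; F_rep = 23·(6,3)/45² = (0.0681,0.0341)
F = F_att + ΣF_rep = (-4.4319,-7.4659)
Δp = p'−p = (-1.1080,-1.8665); α = Δx/Fx = (-5983/5400) / (-5983/1350) = 1/4
check: Δy/Fy = (-10079/5400) / (-10079/1350) = 1/4 ✓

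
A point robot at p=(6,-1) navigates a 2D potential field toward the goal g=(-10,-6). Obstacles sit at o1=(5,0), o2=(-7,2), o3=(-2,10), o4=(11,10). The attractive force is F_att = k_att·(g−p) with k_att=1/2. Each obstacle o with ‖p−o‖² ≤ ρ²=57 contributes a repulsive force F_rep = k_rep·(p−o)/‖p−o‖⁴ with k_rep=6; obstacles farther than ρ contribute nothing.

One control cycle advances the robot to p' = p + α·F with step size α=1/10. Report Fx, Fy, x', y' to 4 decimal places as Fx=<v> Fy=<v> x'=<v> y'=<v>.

Fx=-6.5000 Fy=-4.0000 x'=5.3500 y'=-1.4000

F_att = 1/2·(g−p) = 1/2·(-16,-5) = (-8.0000,-2.5000)
o1: d²=2 ≤ ρ²=57; F_rep = 6·(1,-1)/2² = (1.5000,-1.5000)
o2: d²=178 > ρ²=57 → inactive
o3: d²=185 > ρ²=57 → inactive
o4: d²=146 > ρ²=57 → inactive
F = F_att + ΣF_rep = (-6.5000,-4.0000)
p' = p + 1/10·F = (5.3500,-1.4000)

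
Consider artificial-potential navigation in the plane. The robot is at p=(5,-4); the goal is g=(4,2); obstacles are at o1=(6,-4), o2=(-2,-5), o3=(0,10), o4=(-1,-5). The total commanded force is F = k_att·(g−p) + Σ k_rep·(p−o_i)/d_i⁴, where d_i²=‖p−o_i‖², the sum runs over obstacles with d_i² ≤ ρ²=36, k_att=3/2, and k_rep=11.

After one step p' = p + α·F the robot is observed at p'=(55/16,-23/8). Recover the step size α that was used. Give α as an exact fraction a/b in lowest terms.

α = 1/8

F_att = 3/2·(g−p) = 3/2·(-1,6) = (-1.5000,9.0000)
o1: d²=1 ≤ ρ²=36; F_rep = 11·(-1,0)/1² = (-11.0000,0.0000)
o2: d²=50 > ρ²=36 → inactive
o3: d²=221 > ρ²=36 → inactive
o4: d²=37 > ρ²=36 → inactive
F = F_att + ΣF_rep = (-12.5000,9.0000)
Δp = p'−p = (-1.5625,1.1250); α = Δx/Fx = (-25/16) / (-25/2) = 1/8
check: Δy/Fy = (9/8) / (9) = 1/8 ✓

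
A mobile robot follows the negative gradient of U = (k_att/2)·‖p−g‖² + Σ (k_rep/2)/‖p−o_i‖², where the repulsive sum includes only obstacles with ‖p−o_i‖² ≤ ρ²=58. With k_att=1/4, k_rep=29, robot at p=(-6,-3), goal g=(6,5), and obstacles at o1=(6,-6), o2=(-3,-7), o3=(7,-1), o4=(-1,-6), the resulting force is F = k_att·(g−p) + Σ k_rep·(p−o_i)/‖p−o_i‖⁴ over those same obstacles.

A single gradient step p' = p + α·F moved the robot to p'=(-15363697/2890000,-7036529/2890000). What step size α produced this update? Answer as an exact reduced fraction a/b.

α = 1/4

F_att = 1/4·(g−p) = 1/4·(12,8) = (3.0000,2.0000)
o1: d²=153 > ρ²=58 → inactive
o2: d²=25 ≤ ρ²=58; F_rep = 29·(-3,4)/25² = (-0.1392,0.1856)
o3: d²=173 > ρ²=58 → inactive
o4: d²=34 ≤ ρ²=58; F_rep = 29·(-5,3)/34² = (-0.1254,0.0753)
F = F_att + ΣF_rep = (2.7354,2.2609)
Δp = p'−p = (0.6838,0.5652); α = Δx/Fx = (1976303/2890000) / (1976303/722500) = 1/4
check: Δy/Fy = (1633471/2890000) / (1633471/722500) = 1/4 ✓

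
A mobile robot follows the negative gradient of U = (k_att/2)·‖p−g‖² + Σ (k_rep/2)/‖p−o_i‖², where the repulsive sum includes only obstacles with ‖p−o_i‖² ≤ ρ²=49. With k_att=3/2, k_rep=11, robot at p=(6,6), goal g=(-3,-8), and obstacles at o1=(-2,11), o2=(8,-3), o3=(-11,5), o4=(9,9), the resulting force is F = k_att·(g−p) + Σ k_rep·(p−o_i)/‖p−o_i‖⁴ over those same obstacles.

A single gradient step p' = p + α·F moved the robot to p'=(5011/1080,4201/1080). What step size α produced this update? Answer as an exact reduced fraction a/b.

F_att = 3/2·(g−p) = 3/2·(-9,-14) = (-13.5000,-21.0000)
o1: d²=89 > ρ²=49 → inactive
o2: d²=85 > ρ²=49 → inactive
o3: d²=290 > ρ²=49 → inactive
o4: d²=18 ≤ ρ²=49; F_rep = 11·(-3,-3)/18² = (-0.1019,-0.1019)
F = F_att + ΣF_rep = (-13.6019,-21.1019)
Δp = p'−p = (-1.3602,-2.1102); α = Δx/Fx = (-1469/1080) / (-1469/108) = 1/10
check: Δy/Fy = (-2279/1080) / (-2279/108) = 1/10 ✓

α = 1/10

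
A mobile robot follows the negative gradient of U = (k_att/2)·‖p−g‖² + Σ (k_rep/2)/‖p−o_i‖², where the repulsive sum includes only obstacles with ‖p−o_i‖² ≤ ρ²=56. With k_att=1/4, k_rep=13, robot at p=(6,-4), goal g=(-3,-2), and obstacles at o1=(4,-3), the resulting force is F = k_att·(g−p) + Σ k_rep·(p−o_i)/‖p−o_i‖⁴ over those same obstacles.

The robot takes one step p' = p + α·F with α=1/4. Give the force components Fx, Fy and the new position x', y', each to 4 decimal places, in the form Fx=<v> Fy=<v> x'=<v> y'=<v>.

F_att = 1/4·(g−p) = 1/4·(-9,2) = (-2.2500,0.5000)
o1: d²=5 ≤ ρ²=56; F_rep = 13·(2,-1)/5² = (1.0400,-0.5200)
F = F_att + ΣF_rep = (-1.2100,-0.0200)
p' = p + 1/4·F = (5.6975,-4.0050)

Fx=-1.2100 Fy=-0.0200 x'=5.6975 y'=-4.0050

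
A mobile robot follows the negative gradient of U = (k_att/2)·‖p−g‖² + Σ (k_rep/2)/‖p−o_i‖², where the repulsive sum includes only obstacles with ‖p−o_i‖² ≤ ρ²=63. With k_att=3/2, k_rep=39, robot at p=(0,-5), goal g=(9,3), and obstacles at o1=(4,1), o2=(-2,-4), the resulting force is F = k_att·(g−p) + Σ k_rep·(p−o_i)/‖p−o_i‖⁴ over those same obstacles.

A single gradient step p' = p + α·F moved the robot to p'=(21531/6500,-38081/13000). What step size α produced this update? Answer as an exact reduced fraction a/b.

F_att = 3/2·(g−p) = 3/2·(9,8) = (13.5000,12.0000)
o1: d²=52 ≤ ρ²=63; F_rep = 39·(-4,-6)/52² = (-0.0577,-0.0865)
o2: d²=5 ≤ ρ²=63; F_rep = 39·(2,-1)/5² = (3.1200,-1.5600)
F = F_att + ΣF_rep = (16.5623,10.3535)
Δp = p'−p = (3.3125,2.0707); α = Δx/Fx = (21531/6500) / (21531/1300) = 1/5
check: Δy/Fy = (26919/13000) / (26919/2600) = 1/5 ✓

α = 1/5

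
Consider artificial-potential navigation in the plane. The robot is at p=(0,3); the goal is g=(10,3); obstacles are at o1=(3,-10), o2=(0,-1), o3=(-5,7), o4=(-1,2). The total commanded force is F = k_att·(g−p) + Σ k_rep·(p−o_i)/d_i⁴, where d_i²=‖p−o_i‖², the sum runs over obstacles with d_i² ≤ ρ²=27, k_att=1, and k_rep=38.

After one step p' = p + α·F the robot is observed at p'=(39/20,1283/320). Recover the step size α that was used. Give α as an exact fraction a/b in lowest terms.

α = 1/10

F_att = 1·(g−p) = 1·(10,0) = (10.0000,0.0000)
o1: d²=178 > ρ²=27 → inactive
o2: d²=16 ≤ ρ²=27; F_rep = 38·(0,4)/16² = (0.0000,0.5938)
o3: d²=41 > ρ²=27 → inactive
o4: d²=2 ≤ ρ²=27; F_rep = 38·(1,1)/2² = (9.5000,9.5000)
F = F_att + ΣF_rep = (19.5000,10.0938)
Δp = p'−p = (1.9500,1.0094); α = Δx/Fx = (39/20) / (39/2) = 1/10
check: Δy/Fy = (323/320) / (323/32) = 1/10 ✓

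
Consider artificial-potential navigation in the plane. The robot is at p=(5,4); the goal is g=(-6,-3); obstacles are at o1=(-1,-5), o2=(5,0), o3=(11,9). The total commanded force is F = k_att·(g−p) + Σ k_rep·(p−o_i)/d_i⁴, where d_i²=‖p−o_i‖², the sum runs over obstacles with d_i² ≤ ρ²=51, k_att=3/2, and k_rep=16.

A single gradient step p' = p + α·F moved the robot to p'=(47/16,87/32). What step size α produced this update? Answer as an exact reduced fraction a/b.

F_att = 3/2·(g−p) = 3/2·(-11,-7) = (-16.5000,-10.5000)
o1: d²=117 > ρ²=51 → inactive
o2: d²=16 ≤ ρ²=51; F_rep = 16·(0,4)/16² = (0.0000,0.2500)
o3: d²=61 > ρ²=51 → inactive
F = F_att + ΣF_rep = (-16.5000,-10.2500)
Δp = p'−p = (-2.0625,-1.2812); α = Δx/Fx = (-33/16) / (-33/2) = 1/8
check: Δy/Fy = (-41/32) / (-41/4) = 1/8 ✓

α = 1/8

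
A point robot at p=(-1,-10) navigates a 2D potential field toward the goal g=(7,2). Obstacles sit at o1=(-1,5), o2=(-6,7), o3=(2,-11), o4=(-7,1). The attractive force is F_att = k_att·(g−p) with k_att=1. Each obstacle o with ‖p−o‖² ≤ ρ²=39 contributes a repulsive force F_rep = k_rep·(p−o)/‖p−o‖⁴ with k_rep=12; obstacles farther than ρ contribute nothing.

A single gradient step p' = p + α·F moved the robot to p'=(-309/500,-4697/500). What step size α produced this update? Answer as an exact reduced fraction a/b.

F_att = 1·(g−p) = 1·(8,12) = (8.0000,12.0000)
o1: d²=225 > ρ²=39 → inactive
o2: d²=314 > ρ²=39 → inactive
o3: d²=10 ≤ ρ²=39; F_rep = 12·(-3,1)/10² = (-0.3600,0.1200)
o4: d²=157 > ρ²=39 → inactive
F = F_att + ΣF_rep = (7.6400,12.1200)
Δp = p'−p = (0.3820,0.6060); α = Δx/Fx = (191/500) / (191/25) = 1/20
check: Δy/Fy = (303/500) / (303/25) = 1/20 ✓

α = 1/20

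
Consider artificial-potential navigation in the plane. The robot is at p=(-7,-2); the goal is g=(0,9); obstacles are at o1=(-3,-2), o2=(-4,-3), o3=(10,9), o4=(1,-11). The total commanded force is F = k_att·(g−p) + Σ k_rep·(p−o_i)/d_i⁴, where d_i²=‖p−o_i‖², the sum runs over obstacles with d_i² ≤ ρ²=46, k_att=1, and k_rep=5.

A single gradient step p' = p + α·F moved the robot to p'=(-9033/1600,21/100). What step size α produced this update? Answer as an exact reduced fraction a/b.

F_att = 1·(g−p) = 1·(7,11) = (7.0000,11.0000)
o1: d²=16 ≤ ρ²=46; F_rep = 5·(-4,0)/16² = (-0.0781,0.0000)
o2: d²=10 ≤ ρ²=46; F_rep = 5·(-3,1)/10² = (-0.1500,0.0500)
o3: d²=410 > ρ²=46 → inactive
o4: d²=145 > ρ²=46 → inactive
F = F_att + ΣF_rep = (6.7719,11.0500)
Δp = p'−p = (1.3544,2.2100); α = Δx/Fx = (2167/1600) / (2167/320) = 1/5
check: Δy/Fy = (221/100) / (221/20) = 1/5 ✓

α = 1/5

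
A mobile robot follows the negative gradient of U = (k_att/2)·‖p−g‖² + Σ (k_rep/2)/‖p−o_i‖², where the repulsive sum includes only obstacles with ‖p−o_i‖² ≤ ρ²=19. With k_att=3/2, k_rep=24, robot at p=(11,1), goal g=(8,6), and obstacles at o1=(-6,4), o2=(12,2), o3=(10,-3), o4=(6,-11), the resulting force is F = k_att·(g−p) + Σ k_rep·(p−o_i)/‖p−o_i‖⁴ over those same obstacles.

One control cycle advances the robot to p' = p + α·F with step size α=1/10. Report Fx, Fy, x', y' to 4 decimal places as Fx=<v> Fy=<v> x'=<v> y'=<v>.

Fx=-10.4170 Fy=1.8322 x'=9.9583 y'=1.1832

F_att = 3/2·(g−p) = 3/2·(-3,5) = (-4.5000,7.5000)
o1: d²=298 > ρ²=19 → inactive
o2: d²=2 ≤ ρ²=19; F_rep = 24·(-1,-1)/2² = (-6.0000,-6.0000)
o3: d²=17 ≤ ρ²=19; F_rep = 24·(1,4)/17² = (0.0830,0.3322)
o4: d²=169 > ρ²=19 → inactive
F = F_att + ΣF_rep = (-10.4170,1.8322)
p' = p + 1/10·F = (9.9583,1.1832)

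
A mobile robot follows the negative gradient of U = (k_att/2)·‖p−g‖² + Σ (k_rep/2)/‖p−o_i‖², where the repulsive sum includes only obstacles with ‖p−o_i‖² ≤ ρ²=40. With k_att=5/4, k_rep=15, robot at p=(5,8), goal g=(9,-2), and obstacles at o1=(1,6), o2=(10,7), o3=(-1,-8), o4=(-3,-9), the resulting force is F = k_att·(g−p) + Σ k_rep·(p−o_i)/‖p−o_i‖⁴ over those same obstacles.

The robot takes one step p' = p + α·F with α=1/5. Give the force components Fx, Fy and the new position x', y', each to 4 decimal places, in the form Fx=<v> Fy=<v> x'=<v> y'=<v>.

F_att = 5/4·(g−p) = 5/4·(4,-10) = (5.0000,-12.5000)
o1: d²=20 ≤ ρ²=40; F_rep = 15·(4,2)/20² = (0.1500,0.0750)
o2: d²=26 ≤ ρ²=40; F_rep = 15·(-5,1)/26² = (-0.1109,0.0222)
o3: d²=292 > ρ²=40 → inactive
o4: d²=353 > ρ²=40 → inactive
F = F_att + ΣF_rep = (5.0391,-12.4028)
p' = p + 1/5·F = (6.0078,5.5194)

Fx=5.0391 Fy=-12.4028 x'=6.0078 y'=5.5194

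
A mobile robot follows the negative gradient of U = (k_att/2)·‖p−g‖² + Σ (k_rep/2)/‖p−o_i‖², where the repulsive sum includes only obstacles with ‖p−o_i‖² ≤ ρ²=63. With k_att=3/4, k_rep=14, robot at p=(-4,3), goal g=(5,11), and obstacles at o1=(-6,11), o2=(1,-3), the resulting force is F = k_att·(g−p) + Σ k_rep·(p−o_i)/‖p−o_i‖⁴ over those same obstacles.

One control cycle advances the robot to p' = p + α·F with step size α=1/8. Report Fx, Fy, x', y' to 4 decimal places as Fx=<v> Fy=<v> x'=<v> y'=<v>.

Fx=6.7312 Fy=6.0226 x'=-3.1586 y'=3.7528

F_att = 3/4·(g−p) = 3/4·(9,8) = (6.7500,6.0000)
o1: d²=68 > ρ²=63 → inactive
o2: d²=61 ≤ ρ²=63; F_rep = 14·(-5,6)/61² = (-0.0188,0.0226)
F = F_att + ΣF_rep = (6.7312,6.0226)
p' = p + 1/8·F = (-3.1586,3.7528)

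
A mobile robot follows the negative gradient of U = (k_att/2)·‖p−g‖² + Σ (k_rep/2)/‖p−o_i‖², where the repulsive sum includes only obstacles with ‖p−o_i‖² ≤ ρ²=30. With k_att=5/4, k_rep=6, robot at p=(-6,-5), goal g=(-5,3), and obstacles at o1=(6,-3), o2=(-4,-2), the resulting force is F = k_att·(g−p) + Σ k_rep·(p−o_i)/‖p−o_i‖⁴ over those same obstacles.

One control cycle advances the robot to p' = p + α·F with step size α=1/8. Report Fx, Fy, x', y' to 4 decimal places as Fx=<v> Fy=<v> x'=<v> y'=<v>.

F_att = 5/4·(g−p) = 5/4·(1,8) = (1.2500,10.0000)
o1: d²=148 > ρ²=30 → inactive
o2: d²=13 ≤ ρ²=30; F_rep = 6·(-2,-3)/13² = (-0.0710,-0.1065)
F = F_att + ΣF_rep = (1.1790,9.8935)
p' = p + 1/8·F = (-5.8526,-3.7633)

Fx=1.1790 Fy=9.8935 x'=-5.8526 y'=-3.7633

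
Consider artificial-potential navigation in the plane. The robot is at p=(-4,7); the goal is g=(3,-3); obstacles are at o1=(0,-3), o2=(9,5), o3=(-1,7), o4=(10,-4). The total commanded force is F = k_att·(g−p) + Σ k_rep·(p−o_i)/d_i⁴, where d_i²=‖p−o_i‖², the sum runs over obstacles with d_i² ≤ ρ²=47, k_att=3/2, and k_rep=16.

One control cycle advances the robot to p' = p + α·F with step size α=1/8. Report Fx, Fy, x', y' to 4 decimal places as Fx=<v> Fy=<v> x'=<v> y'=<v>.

F_att = 3/2·(g−p) = 3/2·(7,-10) = (10.5000,-15.0000)
o1: d²=116 > ρ²=47 → inactive
o2: d²=173 > ρ²=47 → inactive
o3: d²=9 ≤ ρ²=47; F_rep = 16·(-3,0)/9² = (-0.5926,0.0000)
o4: d²=317 > ρ²=47 → inactive
F = F_att + ΣF_rep = (9.9074,-15.0000)
p' = p + 1/8·F = (-2.7616,5.1250)

Fx=9.9074 Fy=-15.0000 x'=-2.7616 y'=5.1250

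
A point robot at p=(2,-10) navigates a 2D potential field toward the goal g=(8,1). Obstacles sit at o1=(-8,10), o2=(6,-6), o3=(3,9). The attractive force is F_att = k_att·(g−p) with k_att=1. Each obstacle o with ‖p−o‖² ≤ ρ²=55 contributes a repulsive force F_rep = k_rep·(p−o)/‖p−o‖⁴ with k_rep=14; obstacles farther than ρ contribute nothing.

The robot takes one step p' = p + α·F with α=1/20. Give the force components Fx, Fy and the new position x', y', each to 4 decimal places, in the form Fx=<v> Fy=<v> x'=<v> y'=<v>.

F_att = 1·(g−p) = 1·(6,11) = (6.0000,11.0000)
o1: d²=500 > ρ²=55 → inactive
o2: d²=32 ≤ ρ²=55; F_rep = 14·(-4,-4)/32² = (-0.0547,-0.0547)
o3: d²=362 > ρ²=55 → inactive
F = F_att + ΣF_rep = (5.9453,10.9453)
p' = p + 1/20·F = (2.2973,-9.4527)

Fx=5.9453 Fy=10.9453 x'=2.2973 y'=-9.4527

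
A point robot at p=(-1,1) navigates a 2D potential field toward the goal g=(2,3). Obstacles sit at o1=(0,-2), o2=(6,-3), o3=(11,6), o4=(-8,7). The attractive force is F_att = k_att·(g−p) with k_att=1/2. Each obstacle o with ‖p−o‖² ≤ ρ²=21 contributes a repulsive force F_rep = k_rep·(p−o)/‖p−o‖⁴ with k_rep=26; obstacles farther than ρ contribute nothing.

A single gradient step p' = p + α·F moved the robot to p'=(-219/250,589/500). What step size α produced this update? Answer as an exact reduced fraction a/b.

F_att = 1/2·(g−p) = 1/2·(3,2) = (1.5000,1.0000)
o1: d²=10 ≤ ρ²=21; F_rep = 26·(-1,3)/10² = (-0.2600,0.7800)
o2: d²=65 > ρ²=21 → inactive
o3: d²=169 > ρ²=21 → inactive
o4: d²=85 > ρ²=21 → inactive
F = F_att + ΣF_rep = (1.2400,1.7800)
Δp = p'−p = (0.1240,0.1780); α = Δx/Fx = (31/250) / (31/25) = 1/10
check: Δy/Fy = (89/500) / (89/50) = 1/10 ✓

α = 1/10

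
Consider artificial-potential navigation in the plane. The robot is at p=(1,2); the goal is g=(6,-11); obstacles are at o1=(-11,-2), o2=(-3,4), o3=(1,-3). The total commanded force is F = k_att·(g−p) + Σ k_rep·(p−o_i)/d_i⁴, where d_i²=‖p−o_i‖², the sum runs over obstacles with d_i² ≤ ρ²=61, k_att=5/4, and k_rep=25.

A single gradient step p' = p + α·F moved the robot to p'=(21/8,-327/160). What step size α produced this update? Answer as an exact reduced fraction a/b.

F_att = 5/4·(g−p) = 5/4·(5,-13) = (6.2500,-16.2500)
o1: d²=160 > ρ²=61 → inactive
o2: d²=20 ≤ ρ²=61; F_rep = 25·(4,-2)/20² = (0.2500,-0.1250)
o3: d²=25 ≤ ρ²=61; F_rep = 25·(0,5)/25² = (0.0000,0.2000)
F = F_att + ΣF_rep = (6.5000,-16.1750)
Δp = p'−p = (1.6250,-4.0438); α = Δx/Fx = (13/8) / (13/2) = 1/4
check: Δy/Fy = (-647/160) / (-647/40) = 1/4 ✓

α = 1/4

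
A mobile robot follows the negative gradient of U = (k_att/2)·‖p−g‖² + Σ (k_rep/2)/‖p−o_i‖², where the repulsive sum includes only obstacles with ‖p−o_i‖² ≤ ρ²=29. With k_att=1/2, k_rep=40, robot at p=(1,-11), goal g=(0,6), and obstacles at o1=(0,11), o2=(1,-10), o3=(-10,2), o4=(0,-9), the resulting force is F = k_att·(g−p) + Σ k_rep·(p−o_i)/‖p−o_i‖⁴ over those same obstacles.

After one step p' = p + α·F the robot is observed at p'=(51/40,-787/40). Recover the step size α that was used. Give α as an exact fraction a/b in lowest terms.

α = 1/4

F_att = 1/2·(g−p) = 1/2·(-1,17) = (-0.5000,8.5000)
o1: d²=485 > ρ²=29 → inactive
o2: d²=1 ≤ ρ²=29; F_rep = 40·(0,-1)/1² = (0.0000,-40.0000)
o3: d²=290 > ρ²=29 → inactive
o4: d²=5 ≤ ρ²=29; F_rep = 40·(1,-2)/5² = (1.6000,-3.2000)
F = F_att + ΣF_rep = (1.1000,-34.7000)
Δp = p'−p = (0.2750,-8.6750); α = Δx/Fx = (11/40) / (11/10) = 1/4
check: Δy/Fy = (-347/40) / (-347/10) = 1/4 ✓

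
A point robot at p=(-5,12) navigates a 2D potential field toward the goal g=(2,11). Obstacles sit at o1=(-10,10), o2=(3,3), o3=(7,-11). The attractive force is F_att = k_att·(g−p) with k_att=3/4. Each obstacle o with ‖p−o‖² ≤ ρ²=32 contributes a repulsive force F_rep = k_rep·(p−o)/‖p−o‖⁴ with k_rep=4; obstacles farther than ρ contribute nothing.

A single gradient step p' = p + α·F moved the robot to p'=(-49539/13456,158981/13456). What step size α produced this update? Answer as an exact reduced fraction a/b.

α = 1/4

F_att = 3/4·(g−p) = 3/4·(7,-1) = (5.2500,-0.7500)
o1: d²=29 ≤ ρ²=32; F_rep = 4·(5,2)/29² = (0.0238,0.0095)
o2: d²=145 > ρ²=32 → inactive
o3: d²=673 > ρ²=32 → inactive
F = F_att + ΣF_rep = (5.2738,-0.7405)
Δp = p'−p = (1.3184,-0.1851); α = Δx/Fx = (17741/13456) / (17741/3364) = 1/4
check: Δy/Fy = (-2491/13456) / (-2491/3364) = 1/4 ✓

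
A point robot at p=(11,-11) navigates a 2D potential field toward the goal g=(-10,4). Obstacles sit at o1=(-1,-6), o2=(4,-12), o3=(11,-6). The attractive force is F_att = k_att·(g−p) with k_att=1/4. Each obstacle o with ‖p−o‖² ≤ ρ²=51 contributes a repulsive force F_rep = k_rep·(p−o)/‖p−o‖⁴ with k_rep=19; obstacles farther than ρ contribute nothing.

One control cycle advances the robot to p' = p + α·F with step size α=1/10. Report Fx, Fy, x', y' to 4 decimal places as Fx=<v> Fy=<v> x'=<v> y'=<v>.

Fx=-5.1968 Fy=3.6056 x'=10.4803 y'=-10.6394

F_att = 1/4·(g−p) = 1/4·(-21,15) = (-5.2500,3.7500)
o1: d²=169 > ρ²=51 → inactive
o2: d²=50 ≤ ρ²=51; F_rep = 19·(7,1)/50² = (0.0532,0.0076)
o3: d²=25 ≤ ρ²=51; F_rep = 19·(0,-5)/25² = (0.0000,-0.1520)
F = F_att + ΣF_rep = (-5.1968,3.6056)
p' = p + 1/10·F = (10.4803,-10.6394)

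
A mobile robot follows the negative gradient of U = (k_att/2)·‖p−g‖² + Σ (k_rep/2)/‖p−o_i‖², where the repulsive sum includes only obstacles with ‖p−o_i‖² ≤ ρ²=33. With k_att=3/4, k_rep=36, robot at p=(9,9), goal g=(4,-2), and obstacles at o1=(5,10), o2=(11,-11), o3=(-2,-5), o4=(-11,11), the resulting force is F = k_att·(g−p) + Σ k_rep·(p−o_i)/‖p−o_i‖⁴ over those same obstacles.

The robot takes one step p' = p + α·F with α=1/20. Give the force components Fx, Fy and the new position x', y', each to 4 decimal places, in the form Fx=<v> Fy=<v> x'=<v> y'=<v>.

Fx=-3.2517 Fy=-8.3746 x'=8.8374 y'=8.5813

F_att = 3/4·(g−p) = 3/4·(-5,-11) = (-3.7500,-8.2500)
o1: d²=17 ≤ ρ²=33; F_rep = 36·(4,-1)/17² = (0.4983,-0.1246)
o2: d²=404 > ρ²=33 → inactive
o3: d²=317 > ρ²=33 → inactive
o4: d²=404 > ρ²=33 → inactive
F = F_att + ΣF_rep = (-3.2517,-8.3746)
p' = p + 1/20·F = (8.8374,8.5813)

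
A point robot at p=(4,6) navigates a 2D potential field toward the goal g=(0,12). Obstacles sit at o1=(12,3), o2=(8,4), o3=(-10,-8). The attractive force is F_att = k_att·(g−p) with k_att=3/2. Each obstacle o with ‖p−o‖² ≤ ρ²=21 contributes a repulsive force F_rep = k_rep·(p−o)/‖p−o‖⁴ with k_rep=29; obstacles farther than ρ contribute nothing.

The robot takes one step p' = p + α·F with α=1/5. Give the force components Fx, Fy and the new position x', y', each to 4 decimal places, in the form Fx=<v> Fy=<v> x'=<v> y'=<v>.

F_att = 3/2·(g−p) = 3/2·(-4,6) = (-6.0000,9.0000)
o1: d²=73 > ρ²=21 → inactive
o2: d²=20 ≤ ρ²=21; F_rep = 29·(-4,2)/20² = (-0.2900,0.1450)
o3: d²=392 > ρ²=21 → inactive
F = F_att + ΣF_rep = (-6.2900,9.1450)
p' = p + 1/5·F = (2.7420,7.8290)

Fx=-6.2900 Fy=9.1450 x'=2.7420 y'=7.8290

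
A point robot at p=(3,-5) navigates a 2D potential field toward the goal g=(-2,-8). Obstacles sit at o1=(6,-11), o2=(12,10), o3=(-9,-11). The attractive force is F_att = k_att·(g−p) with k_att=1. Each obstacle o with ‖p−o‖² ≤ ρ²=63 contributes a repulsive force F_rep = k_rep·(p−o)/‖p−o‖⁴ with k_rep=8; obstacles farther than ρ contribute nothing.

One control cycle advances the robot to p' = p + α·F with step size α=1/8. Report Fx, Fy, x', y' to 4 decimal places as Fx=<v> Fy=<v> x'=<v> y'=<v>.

Fx=-5.0119 Fy=-2.9763 x'=2.3735 y'=-5.3720

F_att = 1·(g−p) = 1·(-5,-3) = (-5.0000,-3.0000)
o1: d²=45 ≤ ρ²=63; F_rep = 8·(-3,6)/45² = (-0.0119,0.0237)
o2: d²=306 > ρ²=63 → inactive
o3: d²=180 > ρ²=63 → inactive
F = F_att + ΣF_rep = (-5.0119,-2.9763)
p' = p + 1/8·F = (2.3735,-5.3720)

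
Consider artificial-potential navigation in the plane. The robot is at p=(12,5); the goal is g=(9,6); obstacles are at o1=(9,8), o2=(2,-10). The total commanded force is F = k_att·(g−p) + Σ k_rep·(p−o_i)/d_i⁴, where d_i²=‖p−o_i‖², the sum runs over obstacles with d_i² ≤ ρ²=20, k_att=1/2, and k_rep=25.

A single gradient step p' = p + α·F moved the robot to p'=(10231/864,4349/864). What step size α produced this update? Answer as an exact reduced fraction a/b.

α = 1/8

F_att = 1/2·(g−p) = 1/2·(-3,1) = (-1.5000,0.5000)
o1: d²=18 ≤ ρ²=20; F_rep = 25·(3,-3)/18² = (0.2315,-0.2315)
o2: d²=325 > ρ²=20 → inactive
F = F_att + ΣF_rep = (-1.2685,0.2685)
Δp = p'−p = (-0.1586,0.0336); α = Δx/Fx = (-137/864) / (-137/108) = 1/8
check: Δy/Fy = (29/864) / (29/108) = 1/8 ✓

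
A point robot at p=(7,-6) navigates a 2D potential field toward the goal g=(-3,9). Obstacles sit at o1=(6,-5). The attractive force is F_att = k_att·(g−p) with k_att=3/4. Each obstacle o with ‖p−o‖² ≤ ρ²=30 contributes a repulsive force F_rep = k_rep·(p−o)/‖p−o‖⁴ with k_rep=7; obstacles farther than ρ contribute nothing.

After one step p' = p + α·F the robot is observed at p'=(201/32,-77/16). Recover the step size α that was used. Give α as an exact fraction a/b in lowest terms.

α = 1/8

F_att = 3/4·(g−p) = 3/4·(-10,15) = (-7.5000,11.2500)
o1: d²=2 ≤ ρ²=30; F_rep = 7·(1,-1)/2² = (1.7500,-1.7500)
F = F_att + ΣF_rep = (-5.7500,9.5000)
Δp = p'−p = (-0.7188,1.1875); α = Δx/Fx = (-23/32) / (-23/4) = 1/8
check: Δy/Fy = (19/16) / (19/2) = 1/8 ✓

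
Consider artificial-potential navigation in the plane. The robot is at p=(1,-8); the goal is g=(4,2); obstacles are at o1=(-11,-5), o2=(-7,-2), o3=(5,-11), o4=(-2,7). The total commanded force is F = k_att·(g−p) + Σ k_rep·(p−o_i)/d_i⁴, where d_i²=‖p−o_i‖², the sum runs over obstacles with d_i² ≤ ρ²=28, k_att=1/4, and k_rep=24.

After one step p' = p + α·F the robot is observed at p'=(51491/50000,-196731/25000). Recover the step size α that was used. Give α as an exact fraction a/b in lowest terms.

F_att = 1/4·(g−p) = 1/4·(3,10) = (0.7500,2.5000)
o1: d²=153 > ρ²=28 → inactive
o2: d²=100 > ρ²=28 → inactive
o3: d²=25 ≤ ρ²=28; F_rep = 24·(-4,3)/25² = (-0.1536,0.1152)
o4: d²=234 > ρ²=28 → inactive
F = F_att + ΣF_rep = (0.5964,2.6152)
Δp = p'−p = (0.0298,0.1308); α = Δx/Fx = (1491/50000) / (1491/2500) = 1/20
check: Δy/Fy = (3269/25000) / (3269/1250) = 1/20 ✓

α = 1/20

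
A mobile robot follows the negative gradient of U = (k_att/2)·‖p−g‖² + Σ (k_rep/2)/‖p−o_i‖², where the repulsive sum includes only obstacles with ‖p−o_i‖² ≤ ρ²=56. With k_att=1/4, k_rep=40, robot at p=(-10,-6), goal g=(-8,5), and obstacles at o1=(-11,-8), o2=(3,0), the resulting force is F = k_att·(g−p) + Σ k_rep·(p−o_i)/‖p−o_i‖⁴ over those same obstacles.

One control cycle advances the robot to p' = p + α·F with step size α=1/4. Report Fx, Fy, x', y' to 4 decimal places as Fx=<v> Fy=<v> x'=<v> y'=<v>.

Fx=2.1000 Fy=5.9500 x'=-9.4750 y'=-4.5125

F_att = 1/4·(g−p) = 1/4·(2,11) = (0.5000,2.7500)
o1: d²=5 ≤ ρ²=56; F_rep = 40·(1,2)/5² = (1.6000,3.2000)
o2: d²=205 > ρ²=56 → inactive
F = F_att + ΣF_rep = (2.1000,5.9500)
p' = p + 1/4·F = (-9.4750,-4.5125)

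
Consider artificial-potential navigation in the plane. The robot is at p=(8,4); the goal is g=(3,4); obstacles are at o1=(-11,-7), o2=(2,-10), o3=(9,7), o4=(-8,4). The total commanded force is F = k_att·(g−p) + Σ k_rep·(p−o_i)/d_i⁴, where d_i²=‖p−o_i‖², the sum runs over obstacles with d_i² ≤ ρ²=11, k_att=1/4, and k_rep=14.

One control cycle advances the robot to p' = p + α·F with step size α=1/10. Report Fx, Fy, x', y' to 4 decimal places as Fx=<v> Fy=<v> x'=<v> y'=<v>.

Fx=-1.3900 Fy=-0.4200 x'=7.8610 y'=3.9580

F_att = 1/4·(g−p) = 1/4·(-5,0) = (-1.2500,0.0000)
o1: d²=482 > ρ²=11 → inactive
o2: d²=232 > ρ²=11 → inactive
o3: d²=10 ≤ ρ²=11; F_rep = 14·(-1,-3)/10² = (-0.1400,-0.4200)
o4: d²=256 > ρ²=11 → inactive
F = F_att + ΣF_rep = (-1.3900,-0.4200)
p' = p + 1/10·F = (7.8610,3.9580)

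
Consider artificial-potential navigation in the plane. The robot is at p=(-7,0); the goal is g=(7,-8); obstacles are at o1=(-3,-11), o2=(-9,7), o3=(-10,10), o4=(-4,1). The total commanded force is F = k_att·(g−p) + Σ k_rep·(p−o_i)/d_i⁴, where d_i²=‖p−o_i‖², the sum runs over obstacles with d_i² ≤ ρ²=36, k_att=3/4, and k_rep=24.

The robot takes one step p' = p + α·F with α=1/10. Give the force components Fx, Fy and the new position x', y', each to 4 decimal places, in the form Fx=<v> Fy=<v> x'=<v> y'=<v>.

F_att = 3/4·(g−p) = 3/4·(14,-8) = (10.5000,-6.0000)
o1: d²=137 > ρ²=36 → inactive
o2: d²=53 > ρ²=36 → inactive
o3: d²=109 > ρ²=36 → inactive
o4: d²=10 ≤ ρ²=36; F_rep = 24·(-3,-1)/10² = (-0.7200,-0.2400)
F = F_att + ΣF_rep = (9.7800,-6.2400)
p' = p + 1/10·F = (-6.0220,-0.6240)

Fx=9.7800 Fy=-6.2400 x'=-6.0220 y'=-0.6240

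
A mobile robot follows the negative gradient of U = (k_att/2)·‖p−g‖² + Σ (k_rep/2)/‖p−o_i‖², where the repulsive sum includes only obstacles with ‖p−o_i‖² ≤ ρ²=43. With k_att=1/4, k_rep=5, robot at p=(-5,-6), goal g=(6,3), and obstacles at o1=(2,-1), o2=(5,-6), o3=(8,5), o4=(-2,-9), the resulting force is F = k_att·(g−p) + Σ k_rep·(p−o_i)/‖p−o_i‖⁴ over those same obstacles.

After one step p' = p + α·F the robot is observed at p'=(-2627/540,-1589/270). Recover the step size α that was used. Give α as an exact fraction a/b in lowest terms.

α = 1/20

F_att = 1/4·(g−p) = 1/4·(11,9) = (2.7500,2.2500)
o1: d²=74 > ρ²=43 → inactive
o2: d²=100 > ρ²=43 → inactive
o3: d²=290 > ρ²=43 → inactive
o4: d²=18 ≤ ρ²=43; F_rep = 5·(-3,3)/18² = (-0.0463,0.0463)
F = F_att + ΣF_rep = (2.7037,2.2963)
Δp = p'−p = (0.1352,0.1148); α = Δx/Fx = (73/540) / (73/27) = 1/20
check: Δy/Fy = (31/270) / (62/27) = 1/20 ✓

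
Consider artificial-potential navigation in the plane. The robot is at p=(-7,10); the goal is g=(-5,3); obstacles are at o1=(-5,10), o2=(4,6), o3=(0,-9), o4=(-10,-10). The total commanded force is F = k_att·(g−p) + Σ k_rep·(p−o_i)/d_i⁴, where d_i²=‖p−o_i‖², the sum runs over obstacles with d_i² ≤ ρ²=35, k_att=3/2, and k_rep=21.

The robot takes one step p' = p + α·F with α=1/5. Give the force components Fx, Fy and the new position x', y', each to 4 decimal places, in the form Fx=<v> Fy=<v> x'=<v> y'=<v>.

F_att = 3/2·(g−p) = 3/2·(2,-7) = (3.0000,-10.5000)
o1: d²=4 ≤ ρ²=35; F_rep = 21·(-2,0)/4² = (-2.6250,0.0000)
o2: d²=137 > ρ²=35 → inactive
o3: d²=410 > ρ²=35 → inactive
o4: d²=409 > ρ²=35 → inactive
F = F_att + ΣF_rep = (0.3750,-10.5000)
p' = p + 1/5·F = (-6.9250,7.9000)

Fx=0.3750 Fy=-10.5000 x'=-6.9250 y'=7.9000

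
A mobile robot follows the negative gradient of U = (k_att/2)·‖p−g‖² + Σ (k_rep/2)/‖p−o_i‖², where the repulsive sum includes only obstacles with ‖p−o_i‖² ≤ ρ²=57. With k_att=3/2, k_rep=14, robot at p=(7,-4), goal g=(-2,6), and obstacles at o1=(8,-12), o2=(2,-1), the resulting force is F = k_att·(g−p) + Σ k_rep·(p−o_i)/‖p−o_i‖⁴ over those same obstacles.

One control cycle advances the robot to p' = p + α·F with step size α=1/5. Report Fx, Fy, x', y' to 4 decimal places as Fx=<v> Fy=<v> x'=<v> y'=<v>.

F_att = 3/2·(g−p) = 3/2·(-9,10) = (-13.5000,15.0000)
o1: d²=65 > ρ²=57 → inactive
o2: d²=34 ≤ ρ²=57; F_rep = 14·(5,-3)/34² = (0.0606,-0.0363)
F = F_att + ΣF_rep = (-13.4394,14.9637)
p' = p + 1/5·F = (4.3121,-1.0073)

Fx=-13.4394 Fy=14.9637 x'=4.3121 y'=-1.0073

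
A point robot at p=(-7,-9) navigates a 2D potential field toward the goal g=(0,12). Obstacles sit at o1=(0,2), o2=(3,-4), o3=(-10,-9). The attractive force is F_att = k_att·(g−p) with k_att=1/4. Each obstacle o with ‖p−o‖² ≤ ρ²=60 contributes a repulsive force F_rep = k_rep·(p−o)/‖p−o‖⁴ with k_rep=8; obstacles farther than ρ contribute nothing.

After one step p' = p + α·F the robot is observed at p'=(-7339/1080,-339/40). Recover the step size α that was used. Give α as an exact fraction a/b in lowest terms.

α = 1/10

F_att = 1/4·(g−p) = 1/4·(7,21) = (1.7500,5.2500)
o1: d²=170 > ρ²=60 → inactive
o2: d²=125 > ρ²=60 → inactive
o3: d²=9 ≤ ρ²=60; F_rep = 8·(3,0)/9² = (0.2963,0.0000)
F = F_att + ΣF_rep = (2.0463,5.2500)
Δp = p'−p = (0.2046,0.5250); α = Δx/Fx = (221/1080) / (221/108) = 1/10
check: Δy/Fy = (21/40) / (21/4) = 1/10 ✓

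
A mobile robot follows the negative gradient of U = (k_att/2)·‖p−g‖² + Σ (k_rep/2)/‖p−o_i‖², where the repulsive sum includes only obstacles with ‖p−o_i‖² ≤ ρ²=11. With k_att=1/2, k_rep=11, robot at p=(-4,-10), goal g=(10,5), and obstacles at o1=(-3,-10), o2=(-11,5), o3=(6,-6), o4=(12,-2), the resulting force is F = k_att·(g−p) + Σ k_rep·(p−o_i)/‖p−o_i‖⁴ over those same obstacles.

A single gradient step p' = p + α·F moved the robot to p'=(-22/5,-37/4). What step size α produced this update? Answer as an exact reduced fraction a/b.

F_att = 1/2·(g−p) = 1/2·(14,15) = (7.0000,7.5000)
o1: d²=1 ≤ ρ²=11; F_rep = 11·(-1,0)/1² = (-11.0000,0.0000)
o2: d²=274 > ρ²=11 → inactive
o3: d²=116 > ρ²=11 → inactive
o4: d²=320 > ρ²=11 → inactive
F = F_att + ΣF_rep = (-4.0000,7.5000)
Δp = p'−p = (-0.4000,0.7500); α = Δx/Fx = (-2/5) / (-4) = 1/10
check: Δy/Fy = (3/4) / (15/2) = 1/10 ✓

α = 1/10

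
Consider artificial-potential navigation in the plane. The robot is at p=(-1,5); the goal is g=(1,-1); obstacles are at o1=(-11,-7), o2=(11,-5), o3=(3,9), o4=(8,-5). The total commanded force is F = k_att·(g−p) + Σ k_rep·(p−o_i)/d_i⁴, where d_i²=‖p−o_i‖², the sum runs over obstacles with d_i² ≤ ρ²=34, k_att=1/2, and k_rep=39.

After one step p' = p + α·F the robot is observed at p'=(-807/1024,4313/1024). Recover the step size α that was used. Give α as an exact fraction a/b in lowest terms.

F_att = 1/2·(g−p) = 1/2·(2,-6) = (1.0000,-3.0000)
o1: d²=244 > ρ²=34 → inactive
o2: d²=244 > ρ²=34 → inactive
o3: d²=32 ≤ ρ²=34; F_rep = 39·(-4,-4)/32² = (-0.1523,-0.1523)
o4: d²=181 > ρ²=34 → inactive
F = F_att + ΣF_rep = (0.8477,-3.1523)
Δp = p'−p = (0.2119,-0.7881); α = Δx/Fx = (217/1024) / (217/256) = 1/4
check: Δy/Fy = (-807/1024) / (-807/256) = 1/4 ✓

α = 1/4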